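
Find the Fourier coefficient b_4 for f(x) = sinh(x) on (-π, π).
b_4 = (1/π) ∫_{-π}^{π} f(x)·sin(4x) dx.
Evaluate the integral (use parity and integration by parts as needed): b_4 = -8·sinh(π)/(17·π).

Final answer: -8·sinh(π)/(17·π)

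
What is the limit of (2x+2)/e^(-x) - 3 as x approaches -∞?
The quotient is an ∞/∞ indeterminate form as x → -∞.
Compare growth rates of the dominant terms (exponentials ≫ polynomials ≫ logarithms), or apply L'Hôpital's rule; the quotient → 0.
Adding the constant: 0 - 3 = -3. Limit = -3.

Final answer: -3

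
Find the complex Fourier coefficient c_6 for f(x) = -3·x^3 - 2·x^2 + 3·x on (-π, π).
Compute the real Fourier coefficients first: a_6 = -2/9, b_6 = -7/6 + π^2.
Then c_6 = (a_6 − i·b_6)/2 = -1/9 - i·π^2/2 + 7·i/12.

Final answer: -1/9 - i·π^2/2 + 7·i/12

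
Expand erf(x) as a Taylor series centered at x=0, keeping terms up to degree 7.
-x^7/(21·√(π)) + x^5/(5·√(π)) - 2·x^3/(3·√(π)) + 2·x/√(π)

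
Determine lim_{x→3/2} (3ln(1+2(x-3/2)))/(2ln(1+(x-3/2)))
Both numerator and denominator → 0 as x → 3/2; this is a 0/0 indeterminate form.
Expand each to leading order near x = 3/2: numerator ~ 6·(x - 3/2), denominator ~ 2·(x - 3/2).
The limit of the ratio is 3.

Final answer: 3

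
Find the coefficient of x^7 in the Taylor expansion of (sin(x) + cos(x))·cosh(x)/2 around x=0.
Expand to order 7: (sin(x) + cos(x))·cosh(x)/2 = -x^7/1260 - x^5/60 - x^4/12 + x^3/6 + x/2 + 1/2 + O(x^8).
The coefficient of x^7 is -1/1260.

Final answer: -1/1260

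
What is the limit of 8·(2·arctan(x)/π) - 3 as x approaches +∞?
Evaluate the dominant behaviour as x → +∞; each term tends to a finite value or vanishes.
Limit = 5.

Final answer: 5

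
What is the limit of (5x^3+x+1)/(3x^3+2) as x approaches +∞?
This is an ∞/∞ indeterminate form as x → +∞.
Divide numerator and denominator by x^3 and let the lower-order terms vanish; the leading terms give 5/3.
Limit = 5/3.

Final answer: 5/3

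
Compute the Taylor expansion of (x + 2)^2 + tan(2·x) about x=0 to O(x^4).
8·x^3/3 + x^2 + 6·x + 4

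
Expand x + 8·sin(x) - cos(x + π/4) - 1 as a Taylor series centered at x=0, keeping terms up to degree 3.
x^3·(-4/3 - √(2)/12) + √(2)·x^2/4 + x·(√(2)/2 + 9) - 1 - √(2)/2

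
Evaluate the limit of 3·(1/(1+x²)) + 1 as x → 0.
Direct substitution at x = 0 gives 4.

Final answer: 4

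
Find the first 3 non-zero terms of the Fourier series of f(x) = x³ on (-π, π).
(-12 + 2·π^2)·sin(x) + (3/2 - π^2)·sin(2·x) + (-4/9 + 2·π^2/3)·sin(3·x)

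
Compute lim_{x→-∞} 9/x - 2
Evaluate the dominant behaviour as x → -∞; each term tends to a finite value or vanishes.
Limit = -2.

Final answer: -2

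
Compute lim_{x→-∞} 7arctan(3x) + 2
Evaluate the dominant behaviour as x → -∞; each term tends to a finite value or vanishes.
Limit = 2 - 7·π/2.

Final answer: 2 - 7·π/2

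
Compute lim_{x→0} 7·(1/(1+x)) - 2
Direct substitution at x = 0 gives 5.

Final answer: 5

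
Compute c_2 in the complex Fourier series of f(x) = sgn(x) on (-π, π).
Compute the real Fourier coefficients first: a_2 = 0, b_2 = 0.
Then c_2 = (a_2 − i·b_2)/2 = 0.

Final answer: 0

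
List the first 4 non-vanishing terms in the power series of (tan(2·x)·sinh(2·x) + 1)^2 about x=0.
4016·x^6/45 + 32·x^4 + 8·x^2 + 1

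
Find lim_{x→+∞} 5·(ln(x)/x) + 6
Evaluate the dominant behaviour as x → +∞; each term tends to a finite value or vanishes.
Limit = 6.

Final answer: 6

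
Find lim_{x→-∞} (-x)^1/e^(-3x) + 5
The quotient is an ∞/∞ indeterminate form as x → -∞.
Compare growth rates of the dominant terms (exponentials ≫ polynomials ≫ logarithms), or apply L'Hôpital's rule; the quotient → 0.
Adding the constant: 0 + 5 = 5. Limit = 5.

Final answer: 5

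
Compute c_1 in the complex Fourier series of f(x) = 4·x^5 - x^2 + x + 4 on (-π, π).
Compute the real Fourier coefficients first: a_1 = 4, b_1 = -160·π^2 + 8·π^4 + 962.
Then c_1 = (a_1 − i·b_1)/2 = 2 - 481·i - 4·i·π^4 + 80·i·π^2.

Final answer: 2 - 481·i - 4·i·π^4 + 80·i·π^2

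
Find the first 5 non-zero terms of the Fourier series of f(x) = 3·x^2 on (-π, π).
-12·cos(x) + 3·cos(2·x) - 4·cos(3·x)/3 + 3·cos(4·x)/4 + π^2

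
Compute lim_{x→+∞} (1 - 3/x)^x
As x → +∞: this is the defining limit (1 - 3/x)^x → e^(-3).
Limit = e^(-3).

Final answer: e^(-3)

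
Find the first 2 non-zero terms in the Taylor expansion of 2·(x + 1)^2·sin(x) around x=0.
4·x^2 + 2·x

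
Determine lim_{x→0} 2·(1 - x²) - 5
Direct substitution at x = 0 gives -3.

Final answer: -3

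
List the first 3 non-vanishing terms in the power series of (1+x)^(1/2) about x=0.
-x^2/8 + x/2 + 1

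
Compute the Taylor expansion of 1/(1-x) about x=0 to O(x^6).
x^5 + x^4 + x^3 + x^2 + x + 1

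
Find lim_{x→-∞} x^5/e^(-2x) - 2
The quotient is an ∞/∞ indeterminate form as x → -∞.
Compare growth rates of the dominant terms (exponentials ≫ polynomials ≫ logarithms), or apply L'Hôpital's rule; the quotient → 0.
Adding the constant: 0 - 2 = -2. Limit = -2.

Final answer: -2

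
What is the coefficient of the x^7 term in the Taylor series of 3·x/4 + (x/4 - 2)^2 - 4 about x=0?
Expand to order 7: 3·x/4 + (x/4 - 2)^2 - 4 = x^2/16 - x/4 + O(x^8).
The coefficient of x^7 is 0.

Final answer: 0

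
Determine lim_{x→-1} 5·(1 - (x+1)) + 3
Direct substitution at x = -1 gives 8.

Final answer: 8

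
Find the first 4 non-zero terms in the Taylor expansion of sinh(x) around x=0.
x^7/5040 + x^5/120 + x^3/6 + x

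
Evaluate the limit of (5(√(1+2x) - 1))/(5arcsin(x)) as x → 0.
Both numerator and denominator → 0 as x → 0; this is a 0/0 indeterminate form.
Expand each to leading order near x = 0: numerator ~ 5·x, denominator ~ 5·x.
The limit of the ratio is 1.

Final answer: 1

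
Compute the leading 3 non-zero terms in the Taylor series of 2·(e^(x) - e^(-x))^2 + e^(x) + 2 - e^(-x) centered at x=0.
8·x^2 + 2·x + 2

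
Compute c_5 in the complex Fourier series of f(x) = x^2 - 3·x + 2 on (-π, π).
Compute the real Fourier coefficients first: a_5 = -4/25, b_5 = -6/5.
Then c_5 = (a_5 − i·b_5)/2 = -2/25 + 3·i/5.

Final answer: -2/25 + 3·i/5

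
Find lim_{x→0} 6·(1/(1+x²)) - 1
Direct substitution at x = 0 gives 5.

Final answer: 5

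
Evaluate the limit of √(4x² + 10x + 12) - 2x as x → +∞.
As x → +∞: multiply by the conjugate to get (10x+12)/(√(4x²+10x+12)+2x); the denominator ~ 4x, so the limit is 10/4 = 5/2.
Limit = 5/2.

Final answer: 5/2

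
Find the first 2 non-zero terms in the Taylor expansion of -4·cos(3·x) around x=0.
18·x^2 - 4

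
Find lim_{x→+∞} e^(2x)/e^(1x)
This is an ∞/∞ indeterminate form as x → +∞.
Rewrite e^(2x)/e^(1x) = e^((2−1)x) = e^(x); the exponent coefficient is 1 > 0 so e^(x) → ∞.
Limit = ∞.

Final answer: ∞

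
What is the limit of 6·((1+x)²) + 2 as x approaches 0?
Direct substitution at x = 0 gives 8.

Final answer: 8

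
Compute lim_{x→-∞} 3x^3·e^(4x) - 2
The product is a 0·∞ indeterminate form at x → -∞.
Rewrite the product as 3x^3 / e^(-4x) (an ∞/∞ form) and apply L'Hôpital, or use the standard hierarchy e^(4|x|) ≫ |x^3| as x → -∞.
The indeterminate product → 0, so the limit = -2.

Final answer: -2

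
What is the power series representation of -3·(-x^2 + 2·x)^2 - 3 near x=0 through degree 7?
-3·x^4 + 12·x^3 - 12·x^2 - 3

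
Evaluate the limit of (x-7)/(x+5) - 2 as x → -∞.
Evaluate the dominant behaviour as x → -∞; each term tends to a finite value or vanishes.
Limit = -1.

Final answer: -1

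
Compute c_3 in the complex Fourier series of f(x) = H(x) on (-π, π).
Compute the real Fourier coefficients first: a_3 = 0, b_3 = 2/(3·π).
Then c_3 = (a_3 − i·b_3)/2 = -i/(3·π).

Final answer: -i/(3·π)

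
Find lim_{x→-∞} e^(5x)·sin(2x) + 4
Evaluate the dominant behaviour as x → -∞; each term tends to a finite value or vanishes.
Limit = 4.

Final answer: 4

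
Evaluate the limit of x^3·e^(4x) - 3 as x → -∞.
The product is a 0·∞ indeterminate form at x → -∞.
Rewrite the product as x^3 / e^(-4x) (an ∞/∞ form) and apply L'Hôpital, or use the standard hierarchy e^(4|x|) ≫ |x^3| as x → -∞.
The indeterminate product → 0, so the limit = -3.

Final answer: -3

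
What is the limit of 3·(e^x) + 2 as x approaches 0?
Direct substitution at x = 0 gives 5.

Final answer: 5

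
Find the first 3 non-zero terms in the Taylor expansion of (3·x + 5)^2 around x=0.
9·x^2 + 30·x + 25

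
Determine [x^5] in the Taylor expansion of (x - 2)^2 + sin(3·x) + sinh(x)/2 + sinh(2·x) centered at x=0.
Expand to order 5: (x - 2)^2 + sin(3·x) + sinh(x)/2 + sinh(2·x) = 551·x^5/240 - 37·x^3/12 + x^2 + 3·x/2 + 4 + O(x^6).
The coefficient of x^5 is 551/240.

Final answer: 551/240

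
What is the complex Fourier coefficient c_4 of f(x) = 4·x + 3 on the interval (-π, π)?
Compute the real Fourier coefficients first: a_4 = 0, b_4 = -2.
Then c_4 = (a_4 − i·b_4)/2 = i.

Final answer: i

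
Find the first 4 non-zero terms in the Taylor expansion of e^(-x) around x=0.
-x^3/6 + x^2/2 - x + 1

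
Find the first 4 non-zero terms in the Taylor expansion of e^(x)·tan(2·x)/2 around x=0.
3·x^4/2 + 11·x^3/6 + x^2 + x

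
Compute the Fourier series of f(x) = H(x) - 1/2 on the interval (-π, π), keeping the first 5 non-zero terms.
2·sin(x)/π + 2·sin(3·x)/(3·π) + 2·sin(5·x)/(5·π) + 2·sin(7·x)/(7·π) + 2·sin(9·x)/(9·π)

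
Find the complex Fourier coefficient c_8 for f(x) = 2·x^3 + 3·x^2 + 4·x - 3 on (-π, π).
Compute the real Fourier coefficients first: a_8 = 3/16, b_8 = -π^2/2 - 61/64.
Then c_8 = (a_8 − i·b_8)/2 = 3/32 + 61·i/128 + i·π^2/4.

Final answer: 3/32 + 61·i/128 + i·π^2/4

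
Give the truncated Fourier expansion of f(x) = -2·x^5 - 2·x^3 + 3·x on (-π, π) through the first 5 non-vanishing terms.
(-450 - 4·π^4 + 76·π^2)·sin(x) + (-8·π^2 + 9 + 2·π^4)·sin(2·x) + (-4·π^4/3 + 74/81 + 44·π^2/27)·sin(3·x) + (-π^2/4 - 45/32 + π^4)·sin(4·x) + (-4·π^4/5 - 4·π^2/25 + 774/625)·sin(5·x)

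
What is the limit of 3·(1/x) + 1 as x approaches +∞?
Evaluate the dominant behaviour as x → +∞; each term tends to a finite value or vanishes.
Limit = 1.

Final answer: 1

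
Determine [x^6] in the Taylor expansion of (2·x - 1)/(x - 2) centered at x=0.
Expand to order 6: (2·x - 1)/(x - 2) = -3·x^6/128 - 3·x^5/64 - 3·x^4/32 - 3·x^3/16 - 3·x^2/8 - 3·x/4 + 1/2 + O(x^7).
The coefficient of x^6 is -3/128.

Final answer: -3/128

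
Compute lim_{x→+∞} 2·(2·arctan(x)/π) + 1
Evaluate the dominant behaviour as x → +∞; each term tends to a finite value or vanishes.
Limit = 3.

Final answer: 3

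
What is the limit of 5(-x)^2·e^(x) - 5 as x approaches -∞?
The product is a 0·∞ indeterminate form at x → -∞.
Rewrite the product as 5(-x)^2 / e^(-x) (an ∞/∞ form) and apply L'Hôpital, or use the standard hierarchy e^(|x|) ≫ |(-x)^2| as x → -∞.
The indeterminate product → 0, so the limit = -5.

Final answer: -5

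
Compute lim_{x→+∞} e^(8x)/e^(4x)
This is an ∞/∞ indeterminate form as x → +∞.
Rewrite e^(8x)/e^(4x) = e^((8−4)x) = e^(4x); the exponent coefficient is 4 > 0 so e^(4x) → ∞.
Limit = ∞.

Final answer: ∞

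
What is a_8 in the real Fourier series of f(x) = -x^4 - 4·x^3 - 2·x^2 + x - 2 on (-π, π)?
a_8 = (1/π) ∫_{-π}^{π} f(x)·cos(8x) dx.
Evaluate the integral (use parity and integration by parts as needed): a_8 = -π^2/8 - 29/256.

Final answer: -π^2/8 - 29/256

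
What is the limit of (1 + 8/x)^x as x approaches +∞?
As x → +∞: this is the defining limit (1 + 8/x)^x → e^8.
Limit = e^(8).

Final answer: e^(8)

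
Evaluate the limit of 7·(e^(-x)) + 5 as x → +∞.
Evaluate the dominant behaviour as x → +∞; each term tends to a finite value or vanishes.
Limit = 5.

Final answer: 5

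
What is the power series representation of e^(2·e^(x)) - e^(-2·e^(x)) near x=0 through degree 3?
x^3·(-e^(-2)/3 + 11·e^(2)/3) + x^2·(-e^(-2) + 3·e^(2)) + x·(2·e^(-2) + 2·e^(2)) - e^(-2) + e^(2)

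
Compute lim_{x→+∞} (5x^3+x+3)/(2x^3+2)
This is an ∞/∞ indeterminate form as x → +∞.
Divide numerator and denominator by x^3 and let the lower-order terms vanish; the leading terms give 5/2.
Limit = 5/2.

Final answer: 5/2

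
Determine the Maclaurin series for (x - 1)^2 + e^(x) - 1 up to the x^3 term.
x^3/6 + 3·x^2/2 - x + 1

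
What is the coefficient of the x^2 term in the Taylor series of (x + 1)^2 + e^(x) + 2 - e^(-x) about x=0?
Expand to order 2: (x + 1)^2 + e^(x) + 2 - e^(-x) = x^2 + 4·x + 3 + O(x^3).
The coefficient of x^2 is 1.

Final answer: 1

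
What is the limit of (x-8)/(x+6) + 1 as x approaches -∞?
Evaluate the dominant behaviour as x → -∞; each term tends to a finite value or vanishes.
Limit = 2.

Final answer: 2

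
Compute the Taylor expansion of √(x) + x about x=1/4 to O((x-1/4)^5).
3/4 + 2·(x - 1/4) - (x - 1/4)^2 + 2·(x - 1/4)^3 - 5·(x - 1/4)^4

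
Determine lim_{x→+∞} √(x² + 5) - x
This is an ∞ − ∞ indeterminate form.
Multiply and divide by the conjugate √(x²+5) + x; the x² terms cancel, leaving 5/(√(x²+5)+x) → 0.
Limit = 0.

Final answer: 0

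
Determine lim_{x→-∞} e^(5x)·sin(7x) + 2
Evaluate the dominant behaviour as x → -∞; each term tends to a finite value or vanishes.
Limit = 2.

Final answer: 2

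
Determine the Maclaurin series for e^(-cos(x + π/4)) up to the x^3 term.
x^3·(-√(2)·e^(-√(2)/2)/24 + e^(-√(2)/2)/4) + x^2·(e^(-√(2)/2)/4 + √(2)·e^(-√(2)/2)/4) + √(2)·x·e^(-√(2)/2)/2 + e^(-√(2)/2)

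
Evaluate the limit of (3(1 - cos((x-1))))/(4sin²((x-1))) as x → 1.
Both numerator and denominator → 0 as x → 1; this is a 0/0 indeterminate form.
Expand each to leading order near x = 1: numerator ~ 3·(x - 1)^2/2, denominator ~ 4·(x - 1)^2.
The limit of the ratio is 3/8.

Final answer: 3/8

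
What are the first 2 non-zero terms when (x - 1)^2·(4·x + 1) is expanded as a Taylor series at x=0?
2·x + 1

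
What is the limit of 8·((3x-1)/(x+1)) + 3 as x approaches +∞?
Evaluate the dominant behaviour as x → +∞; each term tends to a finite value or vanishes.
Limit = 27.

Final answer: 27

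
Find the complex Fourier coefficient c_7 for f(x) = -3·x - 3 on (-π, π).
Compute the real Fourier coefficients first: a_7 = 0, b_7 = -6/7.
Then c_7 = (a_7 − i·b_7)/2 = 3·i/7.

Final answer: 3·i/7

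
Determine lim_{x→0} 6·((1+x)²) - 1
Direct substitution at x = 0 gives 5.

Final answer: 5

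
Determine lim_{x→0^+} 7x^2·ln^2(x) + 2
The product is a 0·∞ indeterminate form at x → 0⁺.
Rewrite the product as 7·ln^2(x) / x^(-2) and apply L'Hôpital, or use the standard hierarchy x^(-2) ≫ |ln x|^2 as x → 0⁺.
The indeterminate product → 0, so the limit = 2.

Final answer: 2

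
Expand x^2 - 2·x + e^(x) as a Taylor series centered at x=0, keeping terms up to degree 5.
x^5/120 + x^4/24 + x^3/6 + 3·x^2/2 - x + 1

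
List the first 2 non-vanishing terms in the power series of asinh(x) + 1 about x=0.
x + 1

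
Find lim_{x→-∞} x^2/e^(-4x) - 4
The quotient is an ∞/∞ indeterminate form as x → -∞.
Compare growth rates of the dominant terms (exponentials ≫ polynomials ≫ logarithms), or apply L'Hôpital's rule; the quotient → 0.
Adding the constant: 0 - 4 = -4. Limit = -4.

Final answer: -4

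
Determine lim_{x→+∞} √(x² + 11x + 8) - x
As x → +∞: multiply by the conjugate to get (11x+8)/(√(x²+11x+8)+x); the denominator ~ 2x, so the limit is 11/2.
Limit = 11/2.

Final answer: 11/2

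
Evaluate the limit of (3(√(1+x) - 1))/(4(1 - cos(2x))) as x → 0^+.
Both numerator and denominator → 0 as x → 0^+; this is a 0/0 indeterminate form.
Expand each to leading order near x = 0: numerator ~ 3·x/2, denominator ~ 8·x^2.
The limit of the ratio is ∞.

Final answer: ∞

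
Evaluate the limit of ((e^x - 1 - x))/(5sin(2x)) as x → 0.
Both numerator and denominator → 0 as x → 0; this is a 0/0 indeterminate form.
Expand each to leading order near x = 0: numerator ~ x^2/2, denominator ~ 10·x.
The limit of the ratio is 0.

Final answer: 0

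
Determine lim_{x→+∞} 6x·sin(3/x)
As x → +∞: let u = 3/x → 0⁺; then 6·x·sin(3/x) = 6·3·sin(u)/u → 6·3·1 = 18.
Limit = 18.

Final answer: 18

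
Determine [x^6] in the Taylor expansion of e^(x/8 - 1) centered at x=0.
Expand to order 6: e^(x/8 - 1) = x^6·e^(-1)/188743680 + x^5·e^(-1)/3932160 + x^4·e^(-1)/98304 + x^3·e^(-1)/3072 + x^2·e^(-1)/128 + x·e^(-1)/8 + e^(-1) + O(x^7).
The coefficient of x^6 is e^(-1)/188743680.

Final answer: e^(-1)/188743680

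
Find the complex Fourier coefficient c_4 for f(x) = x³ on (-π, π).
Compute the real Fourier coefficients first: a_4 = 0, b_4 = 3/16 - π^2/2.
Then c_4 = (a_4 − i·b_4)/2 = -3·i/32 + i·π^2/4.

Final answer: -3·i/32 + i·π^2/4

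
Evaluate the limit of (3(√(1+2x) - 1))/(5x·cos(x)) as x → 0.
Both numerator and denominator → 0 as x → 0; this is a 0/0 indeterminate form.
Expand each to leading order near x = 0: numerator ~ 3·x, denominator ~ 5·x.
The limit of the ratio is 3/5.

Final answer: 3/5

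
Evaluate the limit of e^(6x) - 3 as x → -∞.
Evaluate the dominant behaviour as x → -∞; each term tends to a finite value or vanishes.
Limit = -3.

Final answer: -3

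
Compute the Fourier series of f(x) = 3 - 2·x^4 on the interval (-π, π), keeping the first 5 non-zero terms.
(-96 + 16·π^2)·cos(x) + (6 - 4·π^2)·cos(2·x) + (-32/27 + 16·π^2/9)·cos(3·x) + (3/8 - π^2)·cos(4·x) - 2·π^4/5 + 3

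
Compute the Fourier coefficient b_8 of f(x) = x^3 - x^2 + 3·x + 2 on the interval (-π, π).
b_8 = (1/π) ∫_{-π}^{π} f(x)·sin(8x) dx.
Evaluate the integral (use parity and integration by parts as needed): b_8 = -π^2/4 - 93/128.

Final answer: -π^2/4 - 93/128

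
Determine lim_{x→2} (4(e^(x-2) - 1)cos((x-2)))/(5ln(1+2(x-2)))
Both numerator and denominator → 0 as x → 2; this is a 0/0 indeterminate form.
Expand each to leading order near x = 2: numerator ~ 4·(x - 2), denominator ~ 10·(x - 2).
The limit of the ratio is 2/5.

Final answer: 2/5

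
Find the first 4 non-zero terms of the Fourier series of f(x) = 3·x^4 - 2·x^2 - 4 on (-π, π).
(152 - 24·π^2)·cos(x) + (-11 + 6·π^2)·cos(2·x) + (8/3 - 8·π^2/3)·cos(3·x) - 2·π^2/3 - 4 + 3·π^4/5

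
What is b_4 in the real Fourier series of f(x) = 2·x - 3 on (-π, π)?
b_4 = (1/π) ∫_{-π}^{π} f(x)·sin(4x) dx.
Evaluate the integral (use parity and integration by parts as needed): b_4 = -1.

Final answer: -1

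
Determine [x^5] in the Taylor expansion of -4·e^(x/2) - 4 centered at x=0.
Expand to order 5: -4·e^(x/2) - 4 = -x^5/960 - x^4/96 - x^3/12 - x^2/2 - 2·x - 8 + O(x^6).
The coefficient of x^5 is -1/960.

Final answer: -1/960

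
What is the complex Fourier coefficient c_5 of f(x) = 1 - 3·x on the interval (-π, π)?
Compute the real Fourier coefficients first: a_5 = 0, b_5 = -6/5.
Then c_5 = (a_5 − i·b_5)/2 = 3·i/5.

Final answer: 3·i/5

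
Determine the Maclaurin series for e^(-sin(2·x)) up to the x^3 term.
2·x^2 - 2·x + 1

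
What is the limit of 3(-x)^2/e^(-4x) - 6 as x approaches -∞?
The quotient is an ∞/∞ indeterminate form as x → -∞.
Compare growth rates of the dominant terms (exponentials ≫ polynomials ≫ logarithms), or apply L'Hôpital's rule; the quotient → 0.
Adding the constant: 0 - 6 = -6. Limit = -6.

Final answer: -6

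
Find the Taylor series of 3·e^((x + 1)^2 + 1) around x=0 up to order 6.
173·x^6·e^(2)/30 + 39·x^5·e^(2)/5 + 19·x^4·e^(2)/2 + 10·x^3·e^(2) + 9·x^2·e^(2) + 6·x·e^(2) + 3·e^(2)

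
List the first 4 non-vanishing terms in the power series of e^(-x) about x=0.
-x^3/6 + x^2/2 - x + 1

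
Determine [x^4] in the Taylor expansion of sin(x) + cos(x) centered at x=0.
Expand to order 4: sin(x) + cos(x) = x^4/24 - x^3/6 - x^2/2 + x + 1 + O(x^5).
The coefficient of x^4 is 1/24.

Final answer: 1/24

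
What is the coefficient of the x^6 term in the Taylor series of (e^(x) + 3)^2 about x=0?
Expand to order 6: (e^(x) + 3)^2 = 7·x^6/72 + 19·x^5/60 + 11·x^4/12 + 7·x^3/3 + 5·x^2 + 8·x + 16 + O(x^7).
The coefficient of x^6 is 7/72.

Final answer: 7/72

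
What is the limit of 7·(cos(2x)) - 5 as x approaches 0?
Direct substitution at x = 0 gives 2.

Final answer: 2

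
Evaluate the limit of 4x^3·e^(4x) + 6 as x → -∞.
The product is a 0·∞ indeterminate form at x → -∞.
Rewrite the product as 4x^3 / e^(-4x) (an ∞/∞ form) and apply L'Hôpital, or use the standard hierarchy e^(4|x|) ≫ |x^3| as x → -∞.
The indeterminate product → 0, so the limit = 6.

Final answer: 6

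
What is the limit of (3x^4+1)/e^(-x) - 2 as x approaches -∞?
The quotient is an ∞/∞ indeterminate form as x → -∞.
Compare growth rates of the dominant terms (exponentials ≫ polynomials ≫ logarithms), or apply L'Hôpital's rule; the quotient → 0.
Adding the constant: 0 - 2 = -2. Limit = -2.

Final answer: -2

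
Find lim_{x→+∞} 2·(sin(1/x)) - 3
Evaluate the dominant behaviour as x → +∞; each term tends to a finite value or vanishes.
Limit = -3.

Final answer: -3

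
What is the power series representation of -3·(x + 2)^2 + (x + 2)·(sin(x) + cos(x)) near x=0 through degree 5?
7·x^5/120 - x^4/12 - 5·x^3/6 - 3·x^2 - 9·x - 10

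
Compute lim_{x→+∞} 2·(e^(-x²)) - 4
Evaluate the dominant behaviour as x → +∞; each term tends to a finite value or vanishes.
Limit = -4.

Final answer: -4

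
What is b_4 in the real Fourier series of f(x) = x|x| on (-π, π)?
b_4 = (1/π) ∫_{-π}^{π} f(x)·sin(4x) dx.
Evaluate the integral (use parity and integration by parts as needed): b_4 = -π/2.

Final answer: -π/2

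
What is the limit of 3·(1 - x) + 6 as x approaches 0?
Direct substitution at x = 0 gives 9.

Final answer: 9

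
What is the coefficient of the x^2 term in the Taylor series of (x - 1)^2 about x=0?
Expand to order 2: (x - 1)^2 = x^2 - 2·x + 1 + O(x^3).
The coefficient of x^2 is 1.

Final answer: 1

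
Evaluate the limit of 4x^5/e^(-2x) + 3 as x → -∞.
The quotient is an ∞/∞ indeterminate form as x → -∞.
Compare growth rates of the dominant terms (exponentials ≫ polynomials ≫ logarithms), or apply L'Hôpital's rule; the quotient → 0.
Adding the constant: 0 + 3 = 3. Limit = 3.

Final answer: 3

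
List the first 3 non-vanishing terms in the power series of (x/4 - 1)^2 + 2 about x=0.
x^2/16 - x/2 + 3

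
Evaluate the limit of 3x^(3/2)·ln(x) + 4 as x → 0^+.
The product is a 0·∞ indeterminate form at x → 0⁺.
Rewrite the product as 3·ln(x) / x^(-3/2) and apply L'Hôpital, or use the standard hierarchy x^(-3/2) ≫ |ln x| as x → 0⁺.
The indeterminate product → 0, so the limit = 4.

Final answer: 4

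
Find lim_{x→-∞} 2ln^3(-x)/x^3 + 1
The quotient is an ∞/∞ indeterminate form as x → -∞.
Compare growth rates of the dominant terms (exponentials ≫ polynomials ≫ logarithms), or apply L'Hôpital's rule; the quotient → 0.
Adding the constant: 0 + 1 = 1. Limit = 1.

Final answer: 1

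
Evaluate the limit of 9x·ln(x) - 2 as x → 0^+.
The product is a 0·∞ indeterminate form at x → 0⁺.
Rewrite the product as 9·ln(x) / x^(-1) and apply L'Hôpital, or use the standard hierarchy x^(-1) ≫ |ln x| as x → 0⁺.
The indeterminate product → 0, so the limit = -2.

Final answer: -2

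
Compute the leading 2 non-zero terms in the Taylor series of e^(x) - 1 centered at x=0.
x^2/2 + x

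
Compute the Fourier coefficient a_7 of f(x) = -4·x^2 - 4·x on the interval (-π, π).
a_7 = (1/π) ∫_{-π}^{π} f(x)·cos(7x) dx.
Evaluate the integral (use parity and integration by parts as needed): a_7 = 16/49.

Final answer: 16/49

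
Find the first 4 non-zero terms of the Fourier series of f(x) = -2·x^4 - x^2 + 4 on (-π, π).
(-92 + 16·π^2)·cos(x) + (5 - 4·π^2)·cos(2·x) + (-20/27 + 16·π^2/9)·cos(3·x) - 2·π^4/5 - π^2/3 + 4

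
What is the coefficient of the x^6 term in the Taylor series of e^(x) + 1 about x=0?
Expand to order 6: e^(x) + 1 = x^6/720 + x^5/120 + x^4/24 + x^3/6 + x^2/2 + x + 2 + O(x^7).
The coefficient of x^6 is 1/720.

Final answer: 1/720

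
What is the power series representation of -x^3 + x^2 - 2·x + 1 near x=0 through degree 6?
-x^3 + x^2 - 2·x + 1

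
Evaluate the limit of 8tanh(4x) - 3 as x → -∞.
Evaluate the dominant behaviour as x → -∞; each term tends to a finite value or vanishes.
Limit = -11.

Final answer: -11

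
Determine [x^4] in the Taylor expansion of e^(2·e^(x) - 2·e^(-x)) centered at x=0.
Expand to order 4: e^(2·e^(x) - 2·e^(-x)) = 40·x^4/3 + 34·x^3/3 + 8·x^2 + 4·x + 1 + O(x^5).
The coefficient of x^4 is 40/3.

Final answer: 40/3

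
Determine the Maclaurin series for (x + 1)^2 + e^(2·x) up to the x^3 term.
4·x^3/3 + 3·x^2 + 4·x + 2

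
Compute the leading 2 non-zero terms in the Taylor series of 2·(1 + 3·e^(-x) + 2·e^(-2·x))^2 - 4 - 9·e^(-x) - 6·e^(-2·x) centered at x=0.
53 - 147·x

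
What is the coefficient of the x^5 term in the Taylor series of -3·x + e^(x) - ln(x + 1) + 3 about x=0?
Expand to order 5: -3·x + e^(x) - ln(x + 1) + 3 = -23·x^5/120 + 7·x^4/24 - x^3/6 + x^2 - 3·x + 4 + O(x^6).
The coefficient of x^5 is -23/120.

Final answer: -23/120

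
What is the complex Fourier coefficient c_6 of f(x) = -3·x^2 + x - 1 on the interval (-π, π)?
Compute the real Fourier coefficients first: a_6 = -1/3, b_6 = -1/3.
Then c_6 = (a_6 − i·b_6)/2 = -1/6 + i/6.

Final answer: -1/6 + i/6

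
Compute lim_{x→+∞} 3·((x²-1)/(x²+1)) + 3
Evaluate the dominant behaviour as x → +∞; each term tends to a finite value or vanishes.
Limit = 6.

Final answer: 6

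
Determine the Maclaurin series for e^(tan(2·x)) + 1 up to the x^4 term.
6·x^4 + 4·x^3 + 2·x^2 + 2·x + 2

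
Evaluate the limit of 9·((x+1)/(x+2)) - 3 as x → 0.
Direct substitution at x = 0 gives 3/2.

Final answer: 3/2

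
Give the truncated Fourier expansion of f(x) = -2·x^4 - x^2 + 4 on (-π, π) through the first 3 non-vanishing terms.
(-92 + 16·π^2)·cos(x) + (5 - 4·π^2)·cos(2·x) - 2·π^4/5 - π^2/3 + 4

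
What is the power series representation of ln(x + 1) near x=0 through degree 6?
-x^6/6 + x^5/5 - x^4/4 + x^3/3 - x^2/2 + x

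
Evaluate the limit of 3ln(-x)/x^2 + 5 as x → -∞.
The quotient is an ∞/∞ indeterminate form as x → -∞.
Compare growth rates of the dominant terms (exponentials ≫ polynomials ≫ logarithms), or apply L'Hôpital's rule; the quotient → 0.
Adding the constant: 0 + 5 = 5. Limit = 5.

Final answer: 5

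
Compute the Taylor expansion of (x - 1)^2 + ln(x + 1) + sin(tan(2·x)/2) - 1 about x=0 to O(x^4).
3·x^3/2 + x^2/2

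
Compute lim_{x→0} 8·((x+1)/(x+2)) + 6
Direct substitution at x = 0 gives 10.

Final answer: 10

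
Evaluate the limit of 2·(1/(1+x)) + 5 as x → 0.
Direct substitution at x = 0 gives 7.

Final answer: 7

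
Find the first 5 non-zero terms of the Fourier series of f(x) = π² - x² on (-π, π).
4·cos(x) - cos(2·x) + 4·cos(3·x)/9 - cos(4·x)/4 + 2·π^2/3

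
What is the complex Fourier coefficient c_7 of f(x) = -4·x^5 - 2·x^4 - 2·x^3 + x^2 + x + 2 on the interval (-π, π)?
Compute the real Fourier coefficients first: a_7 = -292/2401 + 16·π^2/49, b_7 = -8·π^4/7 - 36·π^2/343 + 5018/16807.
Then c_7 = (a_7 − i·b_7)/2 = -146/2401 + 8·π^2/49 - 2509·i/16807 + 18·i·π^2/343 + 4·i·π^4/7.

Final answer: -146/2401 + 8·π^2/49 - 2509·i/16807 + 18·i·π^2/343 + 4·i·π^4/7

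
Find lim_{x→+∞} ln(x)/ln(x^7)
This is an ∞/∞ indeterminate form as x → +∞.
Write ln(x^7) = 7·ln(x), reducing the quotient to 1/7.
Limit = 1/7.

Final answer: 1/7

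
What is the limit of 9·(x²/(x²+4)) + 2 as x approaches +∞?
Evaluate the dominant behaviour as x → +∞; each term tends to a finite value or vanishes.
Limit = 11.

Final answer: 11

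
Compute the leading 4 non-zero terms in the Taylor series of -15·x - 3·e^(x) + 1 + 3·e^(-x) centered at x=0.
-x^5/20 - x^3 - 21·x + 1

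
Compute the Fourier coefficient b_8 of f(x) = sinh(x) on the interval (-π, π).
b_8 = (1/π) ∫_{-π}^{π} f(x)·sin(8x) dx.
Evaluate the integral (use parity and integration by parts as needed): b_8 = -16·sinh(π)/(65·π).

Final answer: -16·sinh(π)/(65·π)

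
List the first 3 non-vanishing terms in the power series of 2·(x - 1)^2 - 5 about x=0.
2·x^2 - 4·x - 3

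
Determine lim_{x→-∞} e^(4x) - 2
Evaluate the dominant behaviour as x → -∞; each term tends to a finite value or vanishes.
Limit = -2.

Final answer: -2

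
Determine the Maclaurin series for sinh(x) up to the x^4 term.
x^3/6 + x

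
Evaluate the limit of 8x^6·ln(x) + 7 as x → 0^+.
The product is a 0·∞ indeterminate form at x → 0⁺.
Rewrite the product as 8·ln(x) / x^(-6) and apply L'Hôpital, or use the standard hierarchy x^(-6) ≫ |ln x| as x → 0⁺.
The indeterminate product → 0, so the limit = 7.

Final answer: 7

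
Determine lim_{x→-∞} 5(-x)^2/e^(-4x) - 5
The quotient is an ∞/∞ indeterminate form as x → -∞.
Compare growth rates of the dominant terms (exponentials ≫ polynomials ≫ logarithms), or apply L'Hôpital's rule; the quotient → 0.
Adding the constant: 0 - 5 = -5. Limit = -5.

Final answer: -5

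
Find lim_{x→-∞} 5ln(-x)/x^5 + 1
The quotient is an ∞/∞ indeterminate form as x → -∞.
Compare growth rates of the dominant terms (exponentials ≫ polynomials ≫ logarithms), or apply L'Hôpital's rule; the quotient → 0.
Adding the constant: 0 + 1 = 1. Limit = 1.

Final answer: 1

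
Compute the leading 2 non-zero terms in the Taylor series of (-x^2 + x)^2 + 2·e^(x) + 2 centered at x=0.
2·x + 4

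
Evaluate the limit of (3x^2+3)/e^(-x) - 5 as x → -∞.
The quotient is an ∞/∞ indeterminate form as x → -∞.
Compare growth rates of the dominant terms (exponentials ≫ polynomials ≫ logarithms), or apply L'Hôpital's rule; the quotient → 0.
Adding the constant: 0 - 5 = -5. Limit = -5.

Final answer: -5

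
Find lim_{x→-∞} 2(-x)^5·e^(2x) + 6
The product is a 0·∞ indeterminate form at x → -∞.
Rewrite the product as 2(-x)^5 / e^(-2x) (an ∞/∞ form) and apply L'Hôpital, or use the standard hierarchy e^(2|x|) ≫ |(-x)^5| as x → -∞.
The indeterminate product → 0, so the limit = 6.

Final answer: 6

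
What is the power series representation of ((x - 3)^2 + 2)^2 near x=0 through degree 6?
x^4 - 12·x^3 + 58·x^2 - 132·x + 121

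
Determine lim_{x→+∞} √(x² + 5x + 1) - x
This is an ∞ − ∞ indeterminate form.
Multiply and divide by the conjugate √(x²+5x + 1) + x; the x² terms cancel, leaving (5x + 1)/(√(x²+5x + 1)+x) → 5/2.
Limit = 5/2.

Final answer: 5/2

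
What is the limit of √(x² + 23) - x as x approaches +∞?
This is an ∞ − ∞ indeterminate form.
Multiply and divide by the conjugate √(x²+23) + x; the x² terms cancel, leaving 23/(√(x²+23)+x) → 0.
Limit = 0.

Final answer: 0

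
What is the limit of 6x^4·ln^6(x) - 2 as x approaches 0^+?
The product is a 0·∞ indeterminate form at x → 0⁺.
Rewrite the product as 6·ln^6(x) / x^(-4) and apply L'Hôpital, or use the standard hierarchy x^(-4) ≫ |ln x|^6 as x → 0⁺.
The indeterminate product → 0, so the limit = -2.

Final answer: -2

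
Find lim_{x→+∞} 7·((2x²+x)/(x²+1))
Evaluate the dominant behaviour as x → +∞; each term tends to a finite value or vanishes.
Limit = 14.

Final answer: 14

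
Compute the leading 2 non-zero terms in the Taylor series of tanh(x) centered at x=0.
-x^3/3 + x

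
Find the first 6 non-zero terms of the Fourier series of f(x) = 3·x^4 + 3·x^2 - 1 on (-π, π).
(132 - 24·π^2)·cos(x) + (-6 + 6·π^2)·cos(2·x) + (4/9 - 8·π^2/3)·cos(3·x) + (3/16 + 3·π^2/2)·cos(4·x) + (-24·π^2/25 - 156/625)·cos(5·x) - 1 + π^2 + 3·π^4/5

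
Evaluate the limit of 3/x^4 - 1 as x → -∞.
Evaluate the dominant behaviour as x → -∞; each term tends to a finite value or vanishes.
Limit = -1.

Final answer: -1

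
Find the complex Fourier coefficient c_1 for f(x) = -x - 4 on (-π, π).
Compute the real Fourier coefficients first: a_1 = 0, b_1 = -2.
Then c_1 = (a_1 − i·b_1)/2 = i.

Final answer: i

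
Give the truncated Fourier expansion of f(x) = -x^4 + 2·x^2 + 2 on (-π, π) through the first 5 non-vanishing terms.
(-56 + 8·π^2)·cos(x) + (5 - 2·π^2)·cos(2·x) + (-40/27 + 8·π^2/9)·cos(3·x) + (11/16 - π^2/2)·cos(4·x) - π^4/5 + 2 + 2·π^2/3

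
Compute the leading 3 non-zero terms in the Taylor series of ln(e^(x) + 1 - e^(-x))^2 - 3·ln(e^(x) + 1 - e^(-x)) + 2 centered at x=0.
10·x^2 - 6·x + 2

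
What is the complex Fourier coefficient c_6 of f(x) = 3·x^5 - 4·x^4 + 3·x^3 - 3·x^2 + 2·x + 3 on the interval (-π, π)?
Compute the real Fourier coefficients first: a_6 = -8·π^2/9 - 5/27, b_6 = -π^4 - 4·π^2/9 - 16/27.
Then c_6 = (a_6 − i·b_6)/2 = -4·π^2/9 - 5/54 + 8·i/27 + 2·i·π^2/9 + i·π^4/2.

Final answer: -4·π^2/9 - 5/54 + 8·i/27 + 2·i·π^2/9 + i·π^4/2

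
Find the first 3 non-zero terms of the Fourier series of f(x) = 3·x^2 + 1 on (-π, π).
-12·cos(x) + 3·cos(2·x) + 1 + π^2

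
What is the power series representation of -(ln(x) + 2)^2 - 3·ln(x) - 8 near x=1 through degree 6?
-12 - 7·(x - 1) + 5·(x - 1)^2/2 - 4·(x - 1)^3/3 + 5·(x - 1)^4/6 - 17·(x - 1)^5/30 + 73·(x - 1)^6/180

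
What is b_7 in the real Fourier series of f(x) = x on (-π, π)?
b_7 = (1/π) ∫_{-π}^{π} f(x)·sin(7x) dx.
Evaluate the integral (use parity and integration by parts as needed): b_7 = 2/7.

Final answer: 2/7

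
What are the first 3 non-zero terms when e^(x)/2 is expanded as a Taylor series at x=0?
x^2/4 + x/2 + 1/2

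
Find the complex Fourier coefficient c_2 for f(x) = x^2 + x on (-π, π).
Compute the real Fourier coefficients first: a_2 = 1, b_2 = -1.
Then c_2 = (a_2 − i·b_2)/2 = 1/2 + i/2.

Final answer: 1/2 + i/2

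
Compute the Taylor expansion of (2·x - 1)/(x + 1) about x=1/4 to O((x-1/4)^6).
-2/5 + 48·(x - 1/4)/25 - 192·(x - 1/4)^2/125 + 768·(x - 1/4)^3/625 - 3072·(x - 1/4)^4/3125 + 12288·(x - 1/4)^5/15625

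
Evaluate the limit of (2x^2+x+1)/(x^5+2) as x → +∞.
This is an ∞/∞ indeterminate form as x → +∞.
Divide numerator and denominator by x^5 and let the lower-order terms vanish; the numerator's degree 2 is below the denominator's degree 5, so the quotient → 0.
Limit = 0.

Final answer: 0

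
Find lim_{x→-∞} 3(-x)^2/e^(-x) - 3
The quotient is an ∞/∞ indeterminate form as x → -∞.
Compare growth rates of the dominant terms (exponentials ≫ polynomials ≫ logarithms), or apply L'Hôpital's rule; the quotient → 0.
Adding the constant: 0 - 3 = -3. Limit = -3.

Final answer: -3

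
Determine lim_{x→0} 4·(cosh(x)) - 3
Direct substitution at x = 0 gives 1.

Final answer: 1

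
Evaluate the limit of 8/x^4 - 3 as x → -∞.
Evaluate the dominant behaviour as x → -∞; each term tends to a finite value or vanishes.
Limit = -3.

Final answer: -3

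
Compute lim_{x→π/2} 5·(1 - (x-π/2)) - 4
Direct substitution at x = π/2 gives 1.

Final answer: 1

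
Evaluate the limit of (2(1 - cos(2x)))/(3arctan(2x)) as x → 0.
Both numerator and denominator → 0 as x → 0; this is a 0/0 indeterminate form.
Expand each to leading order near x = 0: numerator ~ 4·x^2, denominator ~ 6·x.
The limit of the ratio is 0.

Final answer: 0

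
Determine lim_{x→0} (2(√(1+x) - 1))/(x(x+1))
Both numerator and denominator → 0 as x → 0; this is a 0/0 indeterminate form.
Expand each to leading order near x = 0: numerator ~ x, denominator ~ x.
The limit of the ratio is 1.

Final answer: 1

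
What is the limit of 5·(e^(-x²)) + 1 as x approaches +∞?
Evaluate the dominant behaviour as x → +∞; each term tends to a finite value or vanishes.
Limit = 1.

Final answer: 1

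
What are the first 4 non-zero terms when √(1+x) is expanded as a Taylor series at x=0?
x^3/16 - x^2/8 + x/2 + 1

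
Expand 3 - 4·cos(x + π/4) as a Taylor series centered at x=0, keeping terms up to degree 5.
√(2)·x^5/60 - √(2)·x^4/12 - √(2)·x^3/3 + √(2)·x^2 + 2·√(2)·x - 2·√(2) + 3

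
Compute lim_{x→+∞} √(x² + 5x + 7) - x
This is an ∞ − ∞ indeterminate form.
Multiply and divide by the conjugate √(x²+5x + 7) + x; the x² terms cancel, leaving (5x + 7)/(√(x²+5x + 7)+x) → 5/2.
Limit = 5/2.

Final answer: 5/2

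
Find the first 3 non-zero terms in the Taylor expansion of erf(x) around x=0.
x^5/(5·√(π)) - 2·x^3/(3·√(π)) + 2·x/√(π)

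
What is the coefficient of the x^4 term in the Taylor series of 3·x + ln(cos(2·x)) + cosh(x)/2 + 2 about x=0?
Expand to order 4: 3·x + ln(cos(2·x)) + cosh(x)/2 + 2 = -21·x^4/16 - 7·x^2/4 + 3·x + 5/2 + O(x^5).
The coefficient of x^4 is -21/16.

Final answer: -21/16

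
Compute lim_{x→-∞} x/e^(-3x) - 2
The quotient is an ∞/∞ indeterminate form as x → -∞.
Compare growth rates of the dominant terms (exponentials ≫ polynomials ≫ logarithms), or apply L'Hôpital's rule; the quotient → 0.
Adding the constant: 0 - 2 = -2. Limit = -2.

Final answer: -2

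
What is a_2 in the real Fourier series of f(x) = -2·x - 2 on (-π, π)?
a_2 = (1/π) ∫_{-π}^{π} f(x)·cos(2x) dx.
Evaluate the integral (use parity and integration by parts as needed): a_2 = 0.

Final answer: 0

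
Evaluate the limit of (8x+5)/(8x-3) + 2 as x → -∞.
Evaluate the dominant behaviour as x → -∞; each term tends to a finite value or vanishes.
Limit = 3.

Final answer: 3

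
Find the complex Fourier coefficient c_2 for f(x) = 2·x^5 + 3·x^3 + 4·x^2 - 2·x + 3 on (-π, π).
Compute the real Fourier coefficients first: a_2 = 4, b_2 = -2·π^4 - 17/2 + 7·π^2.
Then c_2 = (a_2 − i·b_2)/2 = 2 - 7·i·π^2/2 + 17·i/4 + i·π^4.

Final answer: 2 - 7·i·π^2/2 + 17·i/4 + i·π^4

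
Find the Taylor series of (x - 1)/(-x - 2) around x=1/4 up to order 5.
1/3 - 16·(x - 1/4)/27 + 64·(x - 1/4)^2/243 - 256·(x - 1/4)^3/2187 + 1024·(x - 1/4)^4/19683 - 4096·(x - 1/4)^5/177147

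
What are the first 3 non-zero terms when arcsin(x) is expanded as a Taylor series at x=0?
3·x^5/40 + x^3/6 + x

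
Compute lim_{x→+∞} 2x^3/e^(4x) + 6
The quotient is an ∞/∞ indeterminate form as x → +∞.
The exponential denominator e^(4x) dominates the polynomial numerator (e^x ≫ x^3 as x → ∞), so the quotient → 0.
Adding the constant: 0 + 6 = 6. Limit = 6.

Final answer: 6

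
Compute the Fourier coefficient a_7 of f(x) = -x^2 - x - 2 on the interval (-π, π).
a_7 = (1/π) ∫_{-π}^{π} f(x)·cos(7x) dx.
Evaluate the integral (use parity and integration by parts as needed): a_7 = 4/49.

Final answer: 4/49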